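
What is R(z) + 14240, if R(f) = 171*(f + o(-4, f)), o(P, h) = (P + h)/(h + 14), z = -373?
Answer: -17721470/359 ≈ -49363.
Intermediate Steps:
o(P, h) = (P + h)/(14 + h)
R(f) = 171*f + 171*(-4 + f)/(14 + f) (R(f) = 171*(f + (-4 + f)/(14 + f)) = 171*f + 171*(-4 + f)/(14 + f))
R(z) + 14240 = 171*(-4 + (-373)**2 + 15*(-373))/(14 - 373) + 14240 = 171*(-4 + 139129 - 5595)/(-359) + 14240 = 171*(-1/359)*133530 + 14240 = -22833630/359 + 14240 = -17721470/359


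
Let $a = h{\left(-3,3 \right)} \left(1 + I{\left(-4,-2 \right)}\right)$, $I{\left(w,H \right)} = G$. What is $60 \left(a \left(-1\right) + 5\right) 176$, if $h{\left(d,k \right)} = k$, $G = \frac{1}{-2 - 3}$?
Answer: $27456$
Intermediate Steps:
$G = - \frac{1}{5}$ ($G = \frac{1}{-5} = - \frac{1}{5} \approx -0.2$)
$I{\left(w,H \right)} = - \frac{1}{5}$
$a = \frac{12}{5}$ ($a = 3 \left(1 - \frac{1}{5}\right) = 3 \cdot \frac{4}{5} = \frac{12}{5} \approx 2.4$)
$60 \left(a \left(-1\right) + 5\right) 176 = 60 \left(\frac{12}{5} \left(-1\right) + 5\right) 176 = 60 \left(- \frac{12}{5} + 5\right) 176 = 60 \cdot \frac{13}{5} \cdot 176 = 156 \cdot 176 = 27456$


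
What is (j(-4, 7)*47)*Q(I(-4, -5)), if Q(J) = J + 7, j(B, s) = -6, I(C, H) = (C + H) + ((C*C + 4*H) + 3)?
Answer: 846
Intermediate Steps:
I(C, H) = 3 + C + C² + 5*H (I(C, H) = (C + H) + ((C² + 4*H) + 3) = (C + H) + (3 + C² + 4*H) = 3 + C + C² + 5*H)
Q(J) = 7 + J
(j(-4, 7)*47)*Q(I(-4, -5)) = (-6*47)*(7 + (3 - 4 + (-4)² + 5*(-5))) = -282*(7 + (3 - 4 + 16 - 25)) = -282*(7 - 10) = -282*(-3) = 846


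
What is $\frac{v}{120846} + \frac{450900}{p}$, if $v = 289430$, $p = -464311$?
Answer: $\frac{39948035665}{28055063553} \approx 1.4239$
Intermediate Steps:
$\frac{v}{120846} + \frac{450900}{p} = \frac{289430}{120846} + \frac{450900}{-464311} = 289430 \cdot \frac{1}{120846} + 450900 \left(- \frac{1}{464311}\right) = \frac{144715}{60423} - \frac{450900}{464311} = \frac{39948035665}{28055063553}$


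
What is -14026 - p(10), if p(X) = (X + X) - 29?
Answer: -14017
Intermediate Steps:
p(X) = -29 + 2*X (p(X) = 2*X - 29 = -29 + 2*X)
-14026 - p(10) = -14026 - (-29 + 2*10) = -14026 - (-29 + 20) = -14026 - 1*(-9) = -14026 + 9 = -14017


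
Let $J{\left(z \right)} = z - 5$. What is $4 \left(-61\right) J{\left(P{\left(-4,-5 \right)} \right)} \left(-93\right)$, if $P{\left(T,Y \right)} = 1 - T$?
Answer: $0$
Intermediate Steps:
$J{\left(z \right)} = -5 + z$ ($J{\left(z \right)} = z - 5 = -5 + z$)
$4 \left(-61\right) J{\left(P{\left(-4,-5 \right)} \right)} \left(-93\right) = 4 \left(-61\right) \left(-5 + \left(1 - -4\right)\right) \left(-93\right) = - 244 \left(-5 + \left(1 + 4\right)\right) \left(-93\right) = - 244 \left(-5 + 5\right) \left(-93\right) = \left(-244\right) 0 \left(-93\right) = 0 \left(-93\right) = 0$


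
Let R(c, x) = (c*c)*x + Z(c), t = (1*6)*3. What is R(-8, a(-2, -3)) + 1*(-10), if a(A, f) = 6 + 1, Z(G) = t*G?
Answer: 294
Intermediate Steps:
t = 18 (t = 6*3 = 18)
Z(G) = 18*G
a(A, f) = 7
R(c, x) = 18*c + x*c² (R(c, x) = (c*c)*x + 18*c = c²*x + 18*c = x*c² + 18*c = 18*c + x*c²)
R(-8, a(-2, -3)) + 1*(-10) = -8*(18 - 8*7) + 1*(-10) = -8*(18 - 56) - 10 = -8*(-38) - 10 = 304 - 10 = 294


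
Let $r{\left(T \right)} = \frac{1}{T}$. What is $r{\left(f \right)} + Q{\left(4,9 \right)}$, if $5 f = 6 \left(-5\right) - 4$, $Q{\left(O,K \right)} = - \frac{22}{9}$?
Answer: $- \frac{793}{306} \approx -2.5915$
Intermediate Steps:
$Q{\left(O,K \right)} = - \frac{22}{9}$ ($Q{\left(O,K \right)} = \left(-22\right) \frac{1}{9} = - \frac{22}{9}$)
$f = - \frac{34}{5}$ ($f = \frac{6 \left(-5\right) - 4}{5} = \frac{-30 - 4}{5} = \frac{1}{5} \left(-34\right) = - \frac{34}{5} \approx -6.8$)
$r{\left(f \right)} + Q{\left(4,9 \right)} = \frac{1}{- \frac{34}{5}} - \frac{22}{9} = - \frac{5}{34} - \frac{22}{9} = - \frac{793}{306}$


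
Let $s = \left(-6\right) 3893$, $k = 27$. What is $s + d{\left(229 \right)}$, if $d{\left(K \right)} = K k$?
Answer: $-17175$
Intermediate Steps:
$d{\left(K \right)} = 27 K$ ($d{\left(K \right)} = K 27 = 27 K$)
$s = -23358$
$s + d{\left(229 \right)} = -23358 + 27 \cdot 229 = -23358 + 6183 = -17175$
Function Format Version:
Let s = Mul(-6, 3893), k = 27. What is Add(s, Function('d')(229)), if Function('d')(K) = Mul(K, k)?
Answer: -17175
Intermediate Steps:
Function('d')(K) = Mul(27, K) (Function('d')(K) = Mul(K, 27) = Mul(27, K))
s = -23358
Add(s, Function('d')(229)) = Add(-23358, Mul(27, 229)) = Add(-23358, 6183) = -17175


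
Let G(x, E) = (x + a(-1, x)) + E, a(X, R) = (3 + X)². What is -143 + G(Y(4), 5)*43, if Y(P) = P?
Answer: 416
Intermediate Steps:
G(x, E) = 4 + E + x (G(x, E) = (x + (3 - 1)²) + E = (x + 2²) + E = (x + 4) + E = (4 + x) + E = 4 + E + x)
-143 + G(Y(4), 5)*43 = -143 + (4 + 5 + 4)*43 = -143 + 13*43 = -143 + 559 = 416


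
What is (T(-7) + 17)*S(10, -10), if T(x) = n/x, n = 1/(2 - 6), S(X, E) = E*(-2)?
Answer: 2385/7 ≈ 340.71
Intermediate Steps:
S(X, E) = -2*E
n = -¼ (n = 1/(-4) = -¼ ≈ -0.25000)
T(x) = -1/(4*x)
(T(-7) + 17)*S(10, -10) = (-¼/(-7) + 17)*(-2*(-10)) = (-¼*(-⅐) + 17)*20 = (1/28 + 17)*20 = (477/28)*20 = 2385/7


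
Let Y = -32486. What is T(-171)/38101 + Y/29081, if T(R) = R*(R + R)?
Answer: 462965956/1108015181 ≈ 0.41783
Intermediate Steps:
T(R) = 2*R² (T(R) = R*(2*R) = 2*R²)
T(-171)/38101 + Y/29081 = (2*(-171)²)/38101 - 32486/29081 = (2*29241)*(1/38101) - 32486*1/29081 = 58482*(1/38101) - 32486/29081 = 58482/38101 - 32486/29081 = 462965956/1108015181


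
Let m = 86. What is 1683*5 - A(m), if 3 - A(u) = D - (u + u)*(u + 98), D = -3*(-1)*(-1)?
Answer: -23239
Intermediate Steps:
D = -3 (D = 3*(-1) = -3)
A(u) = 6 + 2*u*(98 + u) (A(u) = 3 - (-3 - (u + u)*(u + 98)) = 3 - (-3 - 2*u*(98 + u)) = 3 + (3 + 2*u*(98 + u)) = 6 + 2*u*(98 + u))
1683*5 - A(m) = 1683*5 - (6 + 2*86² + 196*86) = 8415 - (6 + 2*7396 + 16856) = 8415 - (6 + 14792 + 16856) = 8415 - 1*31654 = 8415 - 31654 = -23239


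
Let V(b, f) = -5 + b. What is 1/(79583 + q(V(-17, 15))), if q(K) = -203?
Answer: 1/79380 ≈ 1.2598e-5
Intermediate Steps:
1/(79583 + q(V(-17, 15))) = 1/(79583 - 203) = 1/79380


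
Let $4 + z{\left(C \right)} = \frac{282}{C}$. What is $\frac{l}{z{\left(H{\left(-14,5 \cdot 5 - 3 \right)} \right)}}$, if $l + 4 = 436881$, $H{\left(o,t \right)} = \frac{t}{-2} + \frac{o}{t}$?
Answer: $- \frac{201152}{13} \approx -15473.0$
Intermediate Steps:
$H{\left(o,t \right)} = - \frac{t}{2} + \frac{o}{t}$ ($H{\left(o,t \right)} = t \left(- \frac{1}{2}\right) + \frac{o}{t} = - \frac{t}{2} + \frac{o}{t}$)
$l = 436877$ ($l = -4 + 436881 = 436877$)
$z{\left(C \right)} = -4 + \frac{282}{C}$
$\frac{l}{z{\left(H{\left(-14,5 \cdot 5 - 3 \right)} \right)}} = \frac{436877}{-4 + \frac{282}{- \frac{5 \cdot 5 - 3}{2} - \frac{14}{5 \cdot 5 - 3}}} = \frac{436877}{-4 + \frac{282}{- \frac{25 - 3}{2} - \frac{14}{25 - 3}}} = \frac{436877}{-4 + \frac{282}{\left(- \frac{1}{2}\right) 22 - \frac{14}{22}}} = \frac{436877}{-4 + \frac{282}{-11 - \frac{7}{11}}} = \frac{436877}{-4 + \frac{282}{- \frac{128}{11}}} = \frac{436877}{-4 + 282 \left(- \frac{11}{128}\right)} = \frac{436877}{-4 - \frac{1551}{64}} = \frac{436877}{- \frac{1807}{64}} = 436877 \left(- \frac{64}{1807}\right) = - \frac{201152}{13}$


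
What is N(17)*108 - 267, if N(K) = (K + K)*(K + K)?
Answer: 124581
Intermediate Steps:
N(K) = 4*K² (N(K) = (2*K)*(2*K) = 4*K²)
N(17)*108 - 267 = (4*17²)*108 - 267 = (4*289)*108 - 267 = 1156*108 - 267 = 124848 - 267 = 124581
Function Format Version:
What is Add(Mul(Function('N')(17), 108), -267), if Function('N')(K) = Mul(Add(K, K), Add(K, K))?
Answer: 124581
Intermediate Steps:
Function('N')(K) = Mul(4, Pow(K, 2)) (Function('N')(K) = Mul(Mul(2, K), Mul(2, K)) = Mul(4, Pow(K, 2)))
Add(Mul(Function('N')(17), 108), -267) = Add(Mul(Mul(4, Pow(17, 2)), 108), -267) = Add(Mul(Mul(4, 289), 108), -267) = Add(Mul(1156, 108), -267) = Add(124848, -267) = 124581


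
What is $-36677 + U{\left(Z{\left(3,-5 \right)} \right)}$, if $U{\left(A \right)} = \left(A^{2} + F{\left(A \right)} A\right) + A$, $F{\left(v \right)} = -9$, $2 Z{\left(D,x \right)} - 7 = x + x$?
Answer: $- \frac{146651}{4} \approx -36663.0$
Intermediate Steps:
$Z{\left(D,x \right)} = \frac{7}{2} + x$ ($Z{\left(D,x \right)} = \frac{7}{2} + \frac{x + x}{2} = \frac{7}{2} + \frac{2 x}{2} = \frac{7}{2} + x$)
$U{\left(A \right)} = A^{2} - 8 A$ ($U{\left(A \right)} = \left(A^{2} - 9 A\right) + A = A^{2} - 8 A$)
$-36677 + U{\left(Z{\left(3,-5 \right)} \right)} = -36677 + \left(\frac{7}{2} - 5\right) \left(-8 + \left(\frac{7}{2} - 5\right)\right) = -36677 - \frac{3 \left(-8 - \frac{3}{2}\right)}{2} = -36677 - - \frac{57}{4} = -36677 + \frac{57}{4} = - \frac{146651}{4}$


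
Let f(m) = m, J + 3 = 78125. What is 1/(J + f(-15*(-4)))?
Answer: 1/78182 ≈ 1.2791e-5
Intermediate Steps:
J = 78122 (J = -3 + 78125 = 78122)
1/(J + f(-15*(-4))) = 1/(78122 - 15*(-4)) = 1/(78122 + 60) = 1/78182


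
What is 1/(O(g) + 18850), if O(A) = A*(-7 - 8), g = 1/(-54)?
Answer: 18/339305 ≈ 5.3050e-5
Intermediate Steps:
g = -1/54 ≈ -0.018519
O(A) = -15*A (O(A) = A*(-15) = -15*A)
1/(O(g) + 18850) = 1/(-15*(-1/54) + 18850) = 1/(5/18 + 18850) = 1/(339305/18) = 18/339305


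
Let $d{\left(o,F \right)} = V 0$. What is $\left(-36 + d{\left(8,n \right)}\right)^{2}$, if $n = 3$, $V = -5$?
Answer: $1296$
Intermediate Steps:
$d{\left(o,F \right)} = 0$ ($d{\left(o,F \right)} = \left(-5\right) 0 = 0$)
$\left(-36 + d{\left(8,n \right)}\right)^{2} = \left(-36 + 0\right)^{2} = \left(-36\right)^{2} = 1296$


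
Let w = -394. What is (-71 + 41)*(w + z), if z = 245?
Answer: 4470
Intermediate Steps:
(-71 + 41)*(w + z) = (-71 + 41)*(-394 + 245) = -30*(-149) = 4470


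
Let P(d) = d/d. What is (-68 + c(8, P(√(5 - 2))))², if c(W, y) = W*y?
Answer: 3600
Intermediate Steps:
P(d) = 1
(-68 + c(8, P(√(5 - 2))))² = (-68 + 8*1)² = (-68 + 8)² = (-60)² = 3600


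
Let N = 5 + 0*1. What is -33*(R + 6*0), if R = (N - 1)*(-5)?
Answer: 660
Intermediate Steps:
N = 5 (N = 5 + 0 = 5)
R = -20 (R = (5 - 1)*(-5) = 4*(-5) = -20)
-33*(R + 6*0) = -33*(-20 + 6*0) = -33*(-20 + 0) = -33*(-20) = 660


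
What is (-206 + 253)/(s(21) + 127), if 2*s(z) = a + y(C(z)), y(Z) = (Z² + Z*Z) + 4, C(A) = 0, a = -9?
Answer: 94/249 ≈ 0.37751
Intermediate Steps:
y(Z) = 4 + 2*Z² (y(Z) = (Z² + Z²) + 4 = 2*Z² + 4 = 4 + 2*Z²)
s(z) = -5/2 (s(z) = (-9 + (4 + 2*0²))/2 = (-9 + (4 + 2*0))/2 = (-9 + (4 + 0))/2 = (-9 + 4)/2 = (½)*(-5) = -5/2)
(-206 + 253)/(s(21) + 127) = (-206 + 253)/(-5/2 + 127) = 47/(249/2) = 47*(2/249) = 94/249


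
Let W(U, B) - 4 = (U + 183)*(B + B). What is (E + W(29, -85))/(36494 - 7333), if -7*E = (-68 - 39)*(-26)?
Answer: -255034/204127 ≈ -1.2494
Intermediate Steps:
E = -2782/7 (E = -(-68 - 39)*(-26)/7 = -(-107)*(-26)/7 = -⅐*2782 = -2782/7 ≈ -397.43)
W(U, B) = 4 + 2*B*(183 + U) (W(U, B) = 4 + (U + 183)*(B + B) = 4 + (183 + U)*(2*B) = 4 + 2*B*(183 + U))
(E + W(29, -85))/(36494 - 7333) = (-2782/7 + (4 + 366*(-85) + 2*(-85)*29))/(36494 - 7333) = (-2782/7 + (4 - 31110 - 4930))/29161 = (-2782/7 - 36036)*(1/29161) = -255034/7*1/29161 = -255034/204127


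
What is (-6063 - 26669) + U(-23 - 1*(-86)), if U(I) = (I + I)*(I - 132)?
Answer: -41426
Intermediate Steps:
U(I) = 2*I*(-132 + I) (U(I) = (2*I)*(-132 + I) = 2*I*(-132 + I))
(-6063 - 26669) + U(-23 - 1*(-86)) = (-6063 - 26669) + 2*(-23 - 1*(-86))*(-132 + (-23 - 1*(-86))) = -32732 + 2*(-23 + 86)*(-132 + (-23 + 86)) = -32732 + 2*63*(-132 + 63) = -32732 + 2*63*(-69) = -32732 - 8694 = -41426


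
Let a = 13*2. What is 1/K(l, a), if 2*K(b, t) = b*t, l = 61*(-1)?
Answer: -1/793 ≈ -0.0012610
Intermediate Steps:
l = -61
a = 26
K(b, t) = b*t/2 (K(b, t) = (b*t)/2 = b*t/2)
1/K(l, a) = 1/((½)*(-61)*26) = 1/(-793) = -1/793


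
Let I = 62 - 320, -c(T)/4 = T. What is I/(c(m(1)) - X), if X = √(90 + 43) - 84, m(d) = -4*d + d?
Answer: -24768/9083 - 258*√133/9083 ≈ -3.0544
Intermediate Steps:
m(d) = -3*d
c(T) = -4*T
I = -258
X = -84 + √133 (X = √133 - 84 = -84 + √133 ≈ -72.467)
I/(c(m(1)) - X) = -258/(-(-12) - (-84 + √133)) = -258/(-4*(-3) + (84 - √133)) = -258/(12 + (84 - √133)) = -258/(96 - √133)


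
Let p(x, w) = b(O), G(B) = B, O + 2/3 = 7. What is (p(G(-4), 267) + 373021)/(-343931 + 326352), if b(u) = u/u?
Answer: -373022/17579 ≈ -21.220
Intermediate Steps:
O = 19/3 (O = -2/3 + 7 = 19/3 ≈ 6.3333)
b(u) = 1
p(x, w) = 1
(p(G(-4), 267) + 373021)/(-343931 + 326352) = (1 + 373021)/(-343931 + 326352) = 373022/(-17579) = 373022*(-1/17579) = -373022/17579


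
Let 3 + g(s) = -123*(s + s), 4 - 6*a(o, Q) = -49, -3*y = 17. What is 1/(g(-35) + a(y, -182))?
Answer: 6/51695 ≈ 0.00011607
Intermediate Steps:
y = -17/3 (y = -1/3*17 = -17/3 ≈ -5.6667)
a(o, Q) = 53/6 (a(o, Q) = 2/3 - 1/6*(-49) = 2/3 + 49/6 = 53/6)
g(s) = -3 - 246*s (g(s) = -3 - 123*(s + s) = -3 - 246*s)
1/(g(-35) + a(y, -182)) = 1/((-3 - 246*(-35)) + 53/6) = 1/((-3 + 8610) + 53/6) = 1/(8607 + 53/6) = 1/(51695/6) = 6/51695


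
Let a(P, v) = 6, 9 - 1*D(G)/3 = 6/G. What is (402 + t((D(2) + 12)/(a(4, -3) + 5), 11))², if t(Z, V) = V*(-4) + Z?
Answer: 15745024/121 ≈ 1.3012e+5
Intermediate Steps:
D(G) = 27 - 18/G
t(Z, V) = Z - 4*V (t(Z, V) = -4*V + Z = Z - 4*V)
(402 + t((D(2) + 12)/(a(4, -3) + 5), 11))² = (402 + (((27 - 18/2) + 12)/(6 + 5) - 4*11))² = (402 + (((27 - 18*½) + 12)/11 - 44))² = (402 + (((27 - 9) + 12)*(1/11) - 44))² = (402 + ((18 + 12)*(1/11) - 44))² = (402 + (30*(1/11) - 44))² = (402 + (30/11 - 44))² = (402 - 454/11)² = (3968/11)² = 15745024/121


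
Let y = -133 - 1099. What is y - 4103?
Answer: -5335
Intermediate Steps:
y = -1232
y - 4103 = -1232 - 4103 = -5335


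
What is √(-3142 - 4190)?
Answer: 2*I*√1833 ≈ 85.627*I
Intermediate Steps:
√(-3142 - 4190) = √(-7332) = 2*I*√1833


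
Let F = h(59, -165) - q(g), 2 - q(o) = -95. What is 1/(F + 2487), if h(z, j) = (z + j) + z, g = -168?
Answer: 1/2343 ≈ 0.00042680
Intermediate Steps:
q(o) = 97 (q(o) = 2 - 1*(-95) = 2 + 95 = 97)
h(z, j) = j + 2*z (h(z, j) = (j + z) + z = j + 2*z)
F = -144 (F = (-165 + 2*59) - 1*97 = (-165 + 118) - 97 = -47 - 97 = -144)
1/(F + 2487) = 1/(-144 + 2487) = 1/2343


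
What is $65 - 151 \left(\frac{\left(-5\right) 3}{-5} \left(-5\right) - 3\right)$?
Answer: $2783$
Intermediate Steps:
$65 - 151 \left(\frac{\left(-5\right) 3}{-5} \left(-5\right) - 3\right) = 65 - 151 \left(\left(-15\right) \left(- \frac{1}{5}\right) \left(-5\right) - 3\right) = 65 - 151 \left(3 \left(-5\right) - 3\right) = 65 - 151 \left(-15 - 3\right) = 65 - -2718 = 65 + 2718 = 2783$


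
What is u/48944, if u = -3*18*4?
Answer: -27/6118 ≈ -0.0044132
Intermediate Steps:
u = -216 (u = -54*4 = -216)
u/48944 = -216/48944 = -216*1/48944 = -27/6118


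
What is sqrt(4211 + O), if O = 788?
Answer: sqrt(4999) ≈ 70.704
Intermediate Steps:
sqrt(4211 + O) = sqrt(4211 + 788) = sqrt(4999)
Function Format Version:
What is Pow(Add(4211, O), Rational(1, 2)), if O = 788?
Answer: Pow(4999, Rational(1, 2)) ≈ 70.704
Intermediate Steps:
Pow(Add(4211, O), Rational(1, 2)) = Pow(Add(4211, 788), Rational(1, 2)) = Pow(4999, Rational(1, 2))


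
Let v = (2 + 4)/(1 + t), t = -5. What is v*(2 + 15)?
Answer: -51/2 ≈ -25.500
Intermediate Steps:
v = -3/2 (v = (2 + 4)/(1 - 5) = 6/(-4) = 6*(-1/4) = -3/2 ≈ -1.5000)
v*(2 + 15) = -3*(2 + 15)/2 = -3/2*17 = -51/2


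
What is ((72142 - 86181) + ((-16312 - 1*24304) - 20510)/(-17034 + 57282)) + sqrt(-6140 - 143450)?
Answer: -21734723/1548 + I*sqrt(149590) ≈ -14041.0 + 386.77*I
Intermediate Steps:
((72142 - 86181) + ((-16312 - 1*24304) - 20510)/(-17034 + 57282)) + sqrt(-6140 - 143450) = (-14039 + ((-16312 - 24304) - 20510)/40248) + sqrt(-149590) = (-14039 + (-40616 - 20510)*(1/40248)) + I*sqrt(149590) = (-14039 - 61126*1/40248) + I*sqrt(149590) = (-14039 - 2351/1548) + I*sqrt(149590) = -21734723/1548 + I*sqrt(149590)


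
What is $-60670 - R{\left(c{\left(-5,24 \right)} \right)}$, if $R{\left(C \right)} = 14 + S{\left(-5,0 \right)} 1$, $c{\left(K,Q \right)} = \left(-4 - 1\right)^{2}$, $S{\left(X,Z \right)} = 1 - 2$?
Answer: $-60683$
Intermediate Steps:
$S{\left(X,Z \right)} = -1$
$c{\left(K,Q \right)} = 25$ ($c{\left(K,Q \right)} = \left(-5\right)^{2} = 25$)
$R{\left(C \right)} = 13$ ($R{\left(C \right)} = 14 - 1 = 13$)
$-60670 - R{\left(c{\left(-5,24 \right)} \right)} = -60670 - 13 = -60683$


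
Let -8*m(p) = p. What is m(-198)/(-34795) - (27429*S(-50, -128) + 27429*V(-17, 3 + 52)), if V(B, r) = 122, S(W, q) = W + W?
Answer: -83986500939/139180 ≈ -6.0344e+5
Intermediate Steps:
S(W, q) = 2*W
m(p) = -p/8
m(-198)/(-34795) - (27429*S(-50, -128) + 27429*V(-17, 3 + 52)) = -⅛*(-198)/(-34795) - 27429/(1/(122 + 2*(-50))) = (99/4)*(-1/34795) - 27429/(1/(122 - 100)) = -99/139180 - 27429/(1/22) = -99/139180 - 27429/1/22 = -99/139180 - 27429*22 = -99/139180 - 603438 = -83986500939/139180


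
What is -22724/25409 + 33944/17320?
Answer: 58612927/55010485 ≈ 1.0655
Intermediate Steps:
-22724/25409 + 33944/17320 = -22724*1/25409 + 33944*(1/17320) = -22724/25409 + 4243/2165 = 58612927/55010485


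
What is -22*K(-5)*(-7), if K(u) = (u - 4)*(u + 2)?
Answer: 4158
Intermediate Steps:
K(u) = (-4 + u)*(2 + u)
-22*K(-5)*(-7) = -22*(-8 + (-5)² - 2*(-5))*(-7) = -22*(-8 + 25 + 10)*(-7) = -22*27*(-7) = -594*(-7) = 4158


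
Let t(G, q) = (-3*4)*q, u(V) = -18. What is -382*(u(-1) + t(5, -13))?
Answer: -52716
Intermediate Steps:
t(G, q) = -12*q
-382*(u(-1) + t(5, -13)) = -382*(-18 - 12*(-13)) = -382*(-18 + 156) = -382*138 = -52716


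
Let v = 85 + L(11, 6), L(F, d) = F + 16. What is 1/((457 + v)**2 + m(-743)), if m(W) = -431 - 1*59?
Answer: 1/323271 ≈ 3.0934e-6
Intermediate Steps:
L(F, d) = 16 + F
m(W) = -490 (m(W) = -431 - 59 = -490)
v = 112 (v = 85 + (16 + 11) = 85 + 27 = 112)
1/((457 + v)**2 + m(-743)) = 1/((457 + 112)**2 - 490) = 1/(569**2 - 490) = 1/(323761 - 490) = 1/323271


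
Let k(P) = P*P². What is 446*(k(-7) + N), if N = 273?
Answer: -31220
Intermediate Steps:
k(P) = P³
446*(k(-7) + N) = 446*((-7)³ + 273) = 446*(-343 + 273) = 446*(-70) = -31220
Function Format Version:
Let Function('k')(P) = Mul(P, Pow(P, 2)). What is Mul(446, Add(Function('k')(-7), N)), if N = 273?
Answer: -31220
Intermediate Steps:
Function('k')(P) = Pow(P, 3)
Mul(446, Add(Function('k')(-7), N)) = Mul(446, Add(Pow(-7, 3), 273)) = Mul(446, Add(-343, 273)) = Mul(446, -70) = -31220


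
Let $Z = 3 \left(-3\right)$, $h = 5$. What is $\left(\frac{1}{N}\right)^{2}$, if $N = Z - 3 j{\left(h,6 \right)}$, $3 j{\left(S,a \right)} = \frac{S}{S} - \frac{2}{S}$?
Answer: $\frac{25}{2304} \approx 0.010851$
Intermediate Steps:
$Z = -9$
$j{\left(S,a \right)} = \frac{1}{3} - \frac{2}{3 S}$ ($j{\left(S,a \right)} = \frac{\frac{S}{S} - \frac{2}{S}}{3} = \frac{1 - \frac{2}{S}}{3} = \frac{1}{3} - \frac{2}{3 S}$)
$N = - \frac{48}{5}$ ($N = -9 - 3 \frac{-2 + 5}{3 \cdot 5} = -9 - 3 \cdot \frac{1}{3} \cdot \frac{1}{5} \cdot 3 = -9 - 3 \cdot \frac{1}{5} = -9 - \frac{3}{5} = - \frac{48}{5} \approx -9.6$)
$\left(\frac{1}{N}\right)^{2} = \left(\frac{1}{- \frac{48}{5}}\right)^{2} = \left(- \frac{5}{48}\right)^{2} = \frac{25}{2304}$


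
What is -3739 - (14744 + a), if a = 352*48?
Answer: -35379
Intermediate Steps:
a = 16896
-3739 - (14744 + a) = -3739 - (14744 + 16896) = -3739 - 1*31640 = -3739 - 31640 = -35379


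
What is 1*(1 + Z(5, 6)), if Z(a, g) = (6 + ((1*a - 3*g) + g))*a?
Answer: -4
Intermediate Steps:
Z(a, g) = a*(6 + a - 2*g) (Z(a, g) = (6 + ((a - 3*g) + g))*a = (6 + (a - 2*g))*a = (6 + a - 2*g)*a = a*(6 + a - 2*g))
1*(1 + Z(5, 6)) = 1*(1 + 5*(6 + 5 - 2*6)) = 1*(1 + 5*(6 + 5 - 12)) = 1*(1 + 5*(-1)) = 1*(1 - 5) = 1*(-4) = -4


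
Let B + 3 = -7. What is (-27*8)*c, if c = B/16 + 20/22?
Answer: -675/11 ≈ -61.364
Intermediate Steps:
B = -10 (B = -3 - 7 = -10)
c = 25/88 (c = -10/16 + 20/22 = -10*1/16 + 20*(1/22) = -5/8 + 10/11 = 25/88 ≈ 0.28409)
(-27*8)*c = -27*8*(25/88) = -216*25/88 = -675/11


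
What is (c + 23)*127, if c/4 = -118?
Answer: -57023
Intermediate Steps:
c = -472 (c = 4*(-118) = -472)
(c + 23)*127 = (-472 + 23)*127 = -449*127 = -57023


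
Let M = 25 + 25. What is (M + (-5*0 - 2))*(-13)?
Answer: -624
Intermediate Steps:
M = 50
(M + (-5*0 - 2))*(-13) = (50 + (-5*0 - 2))*(-13) = (50 + (0 - 2))*(-13) = (50 - 2)*(-13) = 48*(-13) = -624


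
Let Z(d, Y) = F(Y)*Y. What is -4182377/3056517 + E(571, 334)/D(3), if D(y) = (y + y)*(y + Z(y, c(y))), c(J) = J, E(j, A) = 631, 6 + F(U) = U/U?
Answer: -247754819/24452136 ≈ -10.132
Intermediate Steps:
F(U) = -5 (F(U) = -6 + U/U = -6 + 1 = -5)
Z(d, Y) = -5*Y
D(y) = -8*y**2 (D(y) = (y + y)*(y - 5*y) = (2*y)*(-4*y) = -8*y**2)
-4182377/3056517 + E(571, 334)/D(3) = -4182377/3056517 + 631/((-8*3**2)) = -4182377*1/3056517 + 631/((-8*9)) = -4182377/3056517 + 631/(-72) = -4182377/3056517 + 631*(-1/72) = -4182377/3056517 - 631/72 = -247754819/24452136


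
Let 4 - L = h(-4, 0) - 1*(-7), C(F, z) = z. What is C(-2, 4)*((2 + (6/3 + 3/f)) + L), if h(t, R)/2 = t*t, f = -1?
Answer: -136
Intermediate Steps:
h(t, R) = 2*t**2 (h(t, R) = 2*(t*t) = 2*t**2)
L = -35 (L = 4 - (2*(-4)**2 - 1*(-7)) = 4 - (2*16 + 7) = 4 - (32 + 7) = 4 - 1*39 = 4 - 39 = -35)
C(-2, 4)*((2 + (6/3 + 3/f)) + L) = 4*((2 + (6/3 + 3/(-1))) - 35) = 4*((2 + (6*(1/3) + 3*(-1))) - 35) = 4*((2 + (2 - 3)) - 35) = 4*((2 - 1) - 35) = 4*(1 - 35) = 4*(-34) = -136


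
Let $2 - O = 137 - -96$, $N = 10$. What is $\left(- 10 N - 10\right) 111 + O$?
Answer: $-12441$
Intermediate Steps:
$O = -231$ ($O = 2 - \left(137 - -96\right) = 2 - \left(137 + 96\right) = 2 - 233 = -231$)
$\left(- 10 N - 10\right) 111 + O = \left(\left(-10\right) 10 - 10\right) 111 - 231 = \left(-100 - 10\right) 111 - 231 = \left(-110\right) 111 - 231 = -12210 - 231 = -12441$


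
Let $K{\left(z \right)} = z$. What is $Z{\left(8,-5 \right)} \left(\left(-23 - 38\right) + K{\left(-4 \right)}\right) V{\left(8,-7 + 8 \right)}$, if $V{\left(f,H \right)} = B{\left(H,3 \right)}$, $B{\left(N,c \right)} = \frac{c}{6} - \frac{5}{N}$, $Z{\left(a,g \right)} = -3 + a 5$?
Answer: $\frac{21645}{2} \approx 10823.0$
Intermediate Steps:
$Z{\left(a,g \right)} = -3 + 5 a$
$B{\left(N,c \right)} = - \frac{5}{N} + \frac{c}{6}$ ($B{\left(N,c \right)} = c \frac{1}{6} - \frac{5}{N} = \frac{c}{6} - \frac{5}{N} = - \frac{5}{N} + \frac{c}{6}$)
$V{\left(f,H \right)} = \frac{1}{2} - \frac{5}{H}$ ($V{\left(f,H \right)} = - \frac{5}{H} + \frac{1}{6} \cdot 3 = - \frac{5}{H} + \frac{1}{2} = \frac{1}{2} - \frac{5}{H}$)
$Z{\left(8,-5 \right)} \left(\left(-23 - 38\right) + K{\left(-4 \right)}\right) V{\left(8,-7 + 8 \right)} = \left(-3 + 5 \cdot 8\right) \left(\left(-23 - 38\right) - 4\right) \frac{-10 + \left(-7 + 8\right)}{2 \left(-7 + 8\right)} = \left(-3 + 40\right) \left(-61 - 4\right) \frac{-10 + 1}{2 \cdot 1} = 37 \left(-65\right) \frac{1}{2} \cdot 1 \left(-9\right) = \left(-2405\right) \left(- \frac{9}{2}\right) = \frac{21645}{2}$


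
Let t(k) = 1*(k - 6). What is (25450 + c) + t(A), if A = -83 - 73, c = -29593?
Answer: -4305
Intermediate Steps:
A = -156
t(k) = -6 + k (t(k) = 1*(-6 + k) = -6 + k)
(25450 + c) + t(A) = (25450 - 29593) + (-6 - 156) = -4143 - 162 = -4305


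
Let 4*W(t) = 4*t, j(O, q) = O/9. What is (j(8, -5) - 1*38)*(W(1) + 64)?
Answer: -21710/9 ≈ -2412.2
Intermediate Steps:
j(O, q) = O/9 (j(O, q) = O*(1/9) = O/9)
W(t) = t (W(t) = (4*t)/4 = t)
(j(8, -5) - 1*38)*(W(1) + 64) = ((1/9)*8 - 1*38)*(1 + 64) = (8/9 - 38)*65 = -334/9*65 = -21710/9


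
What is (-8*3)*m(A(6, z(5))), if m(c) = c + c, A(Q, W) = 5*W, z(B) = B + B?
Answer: -2400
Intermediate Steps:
z(B) = 2*B
m(c) = 2*c
(-8*3)*m(A(6, z(5))) = (-8*3)*(2*(5*(2*5))) = -48*5*10 = -48*50 = -24*100 = -2400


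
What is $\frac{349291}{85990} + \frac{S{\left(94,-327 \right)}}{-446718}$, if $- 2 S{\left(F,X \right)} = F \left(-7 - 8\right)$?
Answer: $\frac{12997829499}{3201106735} \approx 4.0604$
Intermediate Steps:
$S{\left(F,X \right)} = \frac{15 F}{2}$ ($S{\left(F,X \right)} = - \frac{F \left(-7 - 8\right)}{2} = - \frac{F \left(-15\right)}{2} = - \frac{\left(-15\right) F}{2} = \frac{15 F}{2}$)
$\frac{349291}{85990} + \frac{S{\left(94,-327 \right)}}{-446718} = \frac{349291}{85990} + \frac{\frac{15}{2} \cdot 94}{-446718} = 349291 \cdot \frac{1}{85990} + 705 \left(- \frac{1}{446718}\right) = \frac{349291}{85990} - \frac{235}{148906} = \frac{12997829499}{3201106735}$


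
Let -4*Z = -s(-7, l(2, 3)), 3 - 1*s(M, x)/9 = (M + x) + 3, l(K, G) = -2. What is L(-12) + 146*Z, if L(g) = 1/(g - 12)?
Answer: 70955/24 ≈ 2956.5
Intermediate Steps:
L(g) = 1/(-12 + g)
s(M, x) = -9*M - 9*x (s(M, x) = 27 - 9*((M + x) + 3) = 27 - 9*(3 + M + x) = 27 + (-27 - 9*M - 9*x) = -9*M - 9*x)
Z = 81/4 (Z = -(-1)*(-9*(-7) - 9*(-2))/4 = -(-1)*(63 + 18)/4 = -(-1)*81/4 = -¼*(-81) = 81/4 ≈ 20.250)
L(-12) + 146*Z = 1/(-12 - 12) + 146*(81/4) = 1/(-24) + 5913/2 = -1/24 + 5913/2 = 70955/24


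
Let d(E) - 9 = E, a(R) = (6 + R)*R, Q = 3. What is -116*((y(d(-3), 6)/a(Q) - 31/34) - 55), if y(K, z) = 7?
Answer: 2963162/459 ≈ 6455.7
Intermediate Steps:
a(R) = R*(6 + R)
d(E) = 9 + E
-116*((y(d(-3), 6)/a(Q) - 31/34) - 55) = -116*((7/((3*(6 + 3))) - 31/34) - 55) = -116*((7/((3*9)) - 31*1/34) - 55) = -116*((7/27 - 31/34) - 55) = -116*(-599/918 - 55) = -116*(-51089/918) = 2963162/459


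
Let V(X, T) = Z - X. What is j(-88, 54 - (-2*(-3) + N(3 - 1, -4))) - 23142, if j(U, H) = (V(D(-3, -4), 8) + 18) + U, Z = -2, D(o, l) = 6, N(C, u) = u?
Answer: -23220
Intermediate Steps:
V(X, T) = -2 - X
j(U, H) = 10 + U (j(U, H) = ((-2 - 1*6) + 18) + U = ((-2 - 6) + 18) + U = (-8 + 18) + U = 10 + U)
j(-88, 54 - (-2*(-3) + N(3 - 1, -4))) - 23142 = (10 - 88) - 23142 = -78 - 23142 = -23220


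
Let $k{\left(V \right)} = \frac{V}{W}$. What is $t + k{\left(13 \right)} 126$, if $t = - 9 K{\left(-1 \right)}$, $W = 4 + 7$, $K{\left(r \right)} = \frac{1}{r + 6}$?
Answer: $\frac{8091}{55} \approx 147.11$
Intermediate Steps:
$K{\left(r \right)} = \frac{1}{6 + r}$
$W = 11$
$t = - \frac{9}{5}$ ($t = - \frac{9}{6 - 1} = - \frac{9}{5} \approx -1.8$)
$k{\left(V \right)} = \frac{V}{11}$
$t + k{\left(13 \right)} 126 = - \frac{9}{5} + \frac{1}{11} \cdot 13 \cdot 126 = - \frac{9}{5} + \frac{13}{11} \cdot 126 = - \frac{9}{5} + \frac{1638}{11} = \frac{8091}{55}$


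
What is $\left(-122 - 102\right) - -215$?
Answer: $-9$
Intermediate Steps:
$\left(-122 - 102\right) - -215 = -224 + 215 = -9$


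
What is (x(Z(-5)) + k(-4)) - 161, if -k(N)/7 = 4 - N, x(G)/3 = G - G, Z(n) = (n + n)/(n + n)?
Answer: -217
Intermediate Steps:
Z(n) = 1 (Z(n) = (2*n)/((2*n)) = (2*n)*(1/(2*n)) = 1)
x(G) = 0 (x(G) = 3*(G - G) = 3*0 = 0)
k(N) = -28 + 7*N (k(N) = -7*(4 - N) = -28 + 7*N)
(x(Z(-5)) + k(-4)) - 161 = (0 + (-28 + 7*(-4))) - 161 = (0 + (-28 - 28)) - 161 = (0 - 56) - 161 = -56 - 161 = -217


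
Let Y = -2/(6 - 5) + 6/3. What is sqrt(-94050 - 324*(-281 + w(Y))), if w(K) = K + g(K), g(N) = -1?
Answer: 3*I*sqrt(298) ≈ 51.788*I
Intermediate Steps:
Y = 0 (Y = -2/1 + 6*(1/3) = -2*1 + 2 = -2 + 2 = 0)
w(K) = -1 + K (w(K) = K - 1 = -1 + K)
sqrt(-94050 - 324*(-281 + w(Y))) = sqrt(-94050 - 324*(-281 + (-1 + 0))) = sqrt(-94050 - 324*(-281 - 1)) = sqrt(-94050 - 324*(-282)) = sqrt(-94050 + 91368) = sqrt(-2682) = 3*I*sqrt(298)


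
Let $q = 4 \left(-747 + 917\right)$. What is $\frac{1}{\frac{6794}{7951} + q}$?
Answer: $\frac{7951}{5413474} \approx 0.0014687$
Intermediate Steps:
$q = 680$ ($q = 4 \cdot 170 = 680$)
$\frac{1}{\frac{6794}{7951} + q} = \frac{1}{\frac{6794}{7951} + 680} = \frac{1}{\frac{5413474}{7951}} = \frac{7951}{5413474}$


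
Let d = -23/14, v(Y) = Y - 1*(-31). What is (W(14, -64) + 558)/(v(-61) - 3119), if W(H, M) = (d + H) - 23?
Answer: -7663/44086 ≈ -0.17382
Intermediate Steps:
v(Y) = 31 + Y (v(Y) = Y + 31 = 31 + Y)
d = -23/14 (d = -23*1/14 = -23/14 ≈ -1.6429)
W(H, M) = -345/14 + H (W(H, M) = (-23/14 + H) - 23 = -345/14 + H)
(W(14, -64) + 558)/(v(-61) - 3119) = ((-345/14 + 14) + 558)/((31 - 61) - 3119) = (-149/14 + 558)/(-30 - 3119) = (7663/14)/(-3149) = (7663/14)*(-1/3149) = -7663/44086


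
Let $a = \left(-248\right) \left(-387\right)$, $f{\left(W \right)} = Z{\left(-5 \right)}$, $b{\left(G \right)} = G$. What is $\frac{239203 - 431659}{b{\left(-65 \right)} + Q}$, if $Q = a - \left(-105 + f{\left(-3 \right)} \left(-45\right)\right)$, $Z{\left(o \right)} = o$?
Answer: $- \frac{192456}{95791} \approx -2.0091$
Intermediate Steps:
$f{\left(W \right)} = -5$
$a = 95976$
$Q = 95856$ ($Q = 95976 - \left(-105 - -225\right) = 95976 - \left(-105 + 225\right) = 95976 - 120 = 95856$)
$\frac{239203 - 431659}{b{\left(-65 \right)} + Q} = \frac{239203 - 431659}{-65 + 95856} = - \frac{192456}{95791}$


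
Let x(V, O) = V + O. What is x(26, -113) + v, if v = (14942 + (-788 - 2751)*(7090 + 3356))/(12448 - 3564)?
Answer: -9431590/2221 ≈ -4246.5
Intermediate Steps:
x(V, O) = O + V
v = -9238363/2221 (v = (14942 - 3539*10446)/8884 = (14942 - 36968394)*(1/8884) = -36953452*1/8884 = -9238363/2221 ≈ -4159.5)
x(26, -113) + v = (-113 + 26) - 9238363/2221 = -87 - 9238363/2221 = -9431590/2221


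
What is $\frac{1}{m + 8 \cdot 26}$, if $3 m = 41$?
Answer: $\frac{3}{665} \approx 0.0045113$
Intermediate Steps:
$m = \frac{41}{3}$ ($m = \frac{1}{3} \cdot 41 = \frac{41}{3} \approx 13.667$)
$\frac{1}{m + 8 \cdot 26} = \frac{1}{\frac{41}{3} + 8 \cdot 26} = \frac{1}{\frac{41}{3} + 208} = \frac{1}{\frac{665}{3}} = \frac{3}{665}$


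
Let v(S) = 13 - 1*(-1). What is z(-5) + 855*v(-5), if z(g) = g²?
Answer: 11995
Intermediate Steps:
v(S) = 14 (v(S) = 13 + 1 = 14)
z(-5) + 855*v(-5) = (-5)² + 855*14 = 25 + 11970 = 11995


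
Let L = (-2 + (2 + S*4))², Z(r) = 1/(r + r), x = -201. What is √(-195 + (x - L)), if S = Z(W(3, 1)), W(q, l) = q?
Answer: 4*I*√223/3 ≈ 19.911*I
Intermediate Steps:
Z(r) = 1/(2*r)
S = ⅙ (S = (½)/3 = (½)*(⅓) = ⅙ ≈ 0.16667)
L = 4/9 (L = (-2 + (2 + (⅙)*4))² = (-2 + (2 + ⅔))² = (-2 + 8/3)² = (⅔)² = 4/9 ≈ 0.44444)
√(-195 + (x - L)) = √(-195 + (-201 - 1*4/9)) = √(-195 + (-201 - 4/9)) = √(-195 - 1813/9) = √(-3568/9) = 4*I*√223/3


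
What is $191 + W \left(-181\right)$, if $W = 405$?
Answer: $-73114$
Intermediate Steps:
$191 + W \left(-181\right) = 191 + 405 \left(-181\right) = 191 - 73305 = -73114$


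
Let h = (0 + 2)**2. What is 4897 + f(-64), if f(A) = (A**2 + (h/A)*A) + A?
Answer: 8933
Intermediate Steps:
h = 4 (h = 2**2 = 4)
f(A) = 4 + A + A**2 (f(A) = (A**2 + (4/A)*A) + A = (A**2 + 4) + A = (4 + A**2) + A = 4 + A + A**2)
4897 + f(-64) = 4897 + (4 - 64 + (-64)**2) = 4897 + (4 - 64 + 4096) = 4897 + 4036 = 8933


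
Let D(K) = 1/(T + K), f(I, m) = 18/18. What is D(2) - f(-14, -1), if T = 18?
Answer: -19/20 ≈ -0.95000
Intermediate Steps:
f(I, m) = 1 (f(I, m) = 18*(1/18) = 1)
D(K) = 1/(18 + K)
D(2) - f(-14, -1) = 1/(18 + 2) - 1*1 = 1/20 - 1 = -19/20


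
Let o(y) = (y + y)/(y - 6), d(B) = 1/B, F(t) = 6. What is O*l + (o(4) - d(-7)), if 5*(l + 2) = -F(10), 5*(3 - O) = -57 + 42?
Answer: -807/35 ≈ -23.057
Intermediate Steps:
o(y) = 2*y/(-6 + y) (o(y) = (2*y)/(-6 + y) = 2*y/(-6 + y))
O = 6 (O = 3 - (-57 + 42)/5 = 3 - 1/5*(-15) = 3 + 3 = 6)
l = -16/5 (l = -2 + (-1*6)/5 = -2 + (1/5)*(-6) = -2 - 6/5 = -16/5 ≈ -3.2000)
O*l + (o(4) - d(-7)) = 6*(-16/5) + (2*4/(-6 + 4) - 1/(-7)) = -96/5 + (2*4/(-2) - 1*(-1/7)) = -96/5 + (2*4*(-1/2) + 1/7) = -96/5 + (-4 + 1/7) = -96/5 - 27/7 = -807/35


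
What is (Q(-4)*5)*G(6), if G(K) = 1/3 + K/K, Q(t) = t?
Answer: -80/3 ≈ -26.667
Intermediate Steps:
G(K) = 4/3 (G(K) = 1*(1/3) + 1 = 1/3 + 1 = 4/3)
(Q(-4)*5)*G(6) = -4*5*(4/3) = -20*4/3 = -80/3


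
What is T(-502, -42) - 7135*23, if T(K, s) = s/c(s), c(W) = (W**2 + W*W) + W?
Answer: -13620716/83 ≈ -1.6411e+5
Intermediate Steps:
c(W) = W + 2*W**2 (c(W) = (W**2 + W**2) + W = 2*W**2 + W = W + 2*W**2)
T(K, s) = 1/(1 + 2*s) (T(K, s) = s/((s*(1 + 2*s))) = s*(1/(s*(1 + 2*s))) = 1/(1 + 2*s))
T(-502, -42) - 7135*23 = 1/(1 + 2*(-42)) - 7135*23 = 1/(1 - 84) - 164105 = 1/(-83) - 164105 = -1/83 - 164105 = -13620716/83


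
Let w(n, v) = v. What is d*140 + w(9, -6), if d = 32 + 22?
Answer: 7554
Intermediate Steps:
d = 54
d*140 + w(9, -6) = 54*140 - 6 = 7560 - 6 = 7554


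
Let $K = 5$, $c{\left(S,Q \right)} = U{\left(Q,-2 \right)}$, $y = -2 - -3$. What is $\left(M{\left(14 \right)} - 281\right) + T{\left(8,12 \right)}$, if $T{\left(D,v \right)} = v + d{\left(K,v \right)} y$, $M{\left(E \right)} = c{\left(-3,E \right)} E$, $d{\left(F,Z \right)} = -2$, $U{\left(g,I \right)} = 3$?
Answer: $-229$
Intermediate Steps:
$y = 1$ ($y = -2 + 3 = 1$)
$c{\left(S,Q \right)} = 3$
$M{\left(E \right)} = 3 E$
$T{\left(D,v \right)} = -2 + v$ ($T{\left(D,v \right)} = v - 2 = -2 + v$)
$\left(M{\left(14 \right)} - 281\right) + T{\left(8,12 \right)} = \left(3 \cdot 14 - 281\right) + \left(-2 + 12\right) = \left(42 - 281\right) + 10 = -239 + 10 = -229$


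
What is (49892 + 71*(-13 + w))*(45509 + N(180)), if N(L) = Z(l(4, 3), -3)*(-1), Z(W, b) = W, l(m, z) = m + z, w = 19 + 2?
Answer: 2296030920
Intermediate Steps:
w = 21
N(L) = -7 (N(L) = (4 + 3)*(-1) = 7*(-1) = -7)
(49892 + 71*(-13 + w))*(45509 + N(180)) = (49892 + 71*(-13 + 21))*(45509 - 7) = (49892 + 71*8)*45502 = (49892 + 568)*45502 = 50460*45502 = 2296030920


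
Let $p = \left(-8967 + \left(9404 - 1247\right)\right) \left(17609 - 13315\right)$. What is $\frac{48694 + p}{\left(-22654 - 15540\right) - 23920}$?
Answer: $\frac{1714723}{31057} \approx 55.212$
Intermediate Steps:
$p = -3478140$ ($p = \left(-8967 + \left(9404 - 1247\right)\right) 4294 = \left(-8967 + 8157\right) 4294 = \left(-810\right) 4294 = -3478140$)
$\frac{48694 + p}{\left(-22654 - 15540\right) - 23920} = \frac{48694 - 3478140}{\left(-22654 - 15540\right) - 23920} = - \frac{3429446}{-38194 - 23920} = - \frac{3429446}{-62114} = \left(-3429446\right) \left(- \frac{1}{62114}\right) = \frac{1714723}{31057}$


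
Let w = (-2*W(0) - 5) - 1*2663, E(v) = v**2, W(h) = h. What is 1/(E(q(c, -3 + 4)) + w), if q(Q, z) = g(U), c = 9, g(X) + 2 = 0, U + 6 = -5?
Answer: -1/2664 ≈ -0.00037538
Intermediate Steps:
U = -11 (U = -6 - 5 = -11)
g(X) = -2 (g(X) = -2 + 0 = -2)
q(Q, z) = -2
w = -2668 (w = (-2*0 - 5) - 1*2663 = (0 - 5) - 2663 = -5 - 2663 = -2668)
1/(E(q(c, -3 + 4)) + w) = 1/((-2)**2 - 2668) = 1/(4 - 2668) = 1/(-2664) = -1/2664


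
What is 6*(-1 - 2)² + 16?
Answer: 70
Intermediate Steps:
6*(-1 - 2)² + 16 = 6*(-3)² + 16 = 6*9 + 16 = 54 + 16 = 70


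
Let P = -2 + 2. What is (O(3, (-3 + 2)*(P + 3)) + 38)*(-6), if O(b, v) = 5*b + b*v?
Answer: -264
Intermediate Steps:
P = 0
(O(3, (-3 + 2)*(P + 3)) + 38)*(-6) = (3*(5 + (-3 + 2)*(0 + 3)) + 38)*(-6) = (3*(5 - 1*3) + 38)*(-6) = (3*(5 - 3) + 38)*(-6) = (3*2 + 38)*(-6) = (6 + 38)*(-6) = 44*(-6) = -264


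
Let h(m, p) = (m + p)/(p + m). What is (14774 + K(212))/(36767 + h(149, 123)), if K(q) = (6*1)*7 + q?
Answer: 3757/9192 ≈ 0.40872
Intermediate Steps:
h(m, p) = 1 (h(m, p) = (m + p)/(m + p) = 1)
K(q) = 42 + q (K(q) = 6*7 + q = 42 + q)
(14774 + K(212))/(36767 + h(149, 123)) = (14774 + (42 + 212))/(36767 + 1) = (14774 + 254)/36768 = 15028*(1/36768) = 3757/9192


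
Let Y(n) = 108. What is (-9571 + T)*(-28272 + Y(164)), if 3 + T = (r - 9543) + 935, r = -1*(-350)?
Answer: 502220448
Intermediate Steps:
r = 350
T = -8261 (T = -3 + ((350 - 9543) + 935) = -3 + (-9193 + 935) = -3 - 8258 = -8261)
(-9571 + T)*(-28272 + Y(164)) = (-9571 - 8261)*(-28272 + 108) = -17832*(-28164) = 502220448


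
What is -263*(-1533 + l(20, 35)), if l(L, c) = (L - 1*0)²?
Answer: 297979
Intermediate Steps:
l(L, c) = L² (l(L, c) = (L + 0)² = L²)
-263*(-1533 + l(20, 35)) = -263*(-1533 + 20²) = -263*(-1533 + 400) = -263*(-1133) = 297979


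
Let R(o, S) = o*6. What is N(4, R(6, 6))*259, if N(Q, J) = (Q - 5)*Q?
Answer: -1036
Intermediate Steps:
R(o, S) = 6*o
N(Q, J) = Q*(-5 + Q) (N(Q, J) = (-5 + Q)*Q = Q*(-5 + Q))
N(4, R(6, 6))*259 = (4*(-5 + 4))*259 = (4*(-1))*259 = -4*259 = -1036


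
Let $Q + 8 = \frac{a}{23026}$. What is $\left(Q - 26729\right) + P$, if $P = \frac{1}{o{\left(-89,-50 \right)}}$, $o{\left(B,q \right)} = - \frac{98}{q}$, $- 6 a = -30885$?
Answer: $- \frac{2080402349}{77812} \approx -26736.0$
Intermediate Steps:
$a = \frac{10295}{2}$ ($a = \left(- \frac{1}{6}\right) \left(-30885\right) = \frac{10295}{2} \approx 5147.5$)
$Q = - \frac{12349}{1588}$ ($Q = -8 + \frac{10295}{2 \cdot 23026} = -8 + \frac{10295}{2} \cdot \frac{1}{23026} = -8 + \frac{355}{1588} = - \frac{12349}{1588} \approx -7.7765$)
$P = \frac{25}{49}$ ($P = \frac{1}{\left(-98\right) \frac{1}{-50}} = \frac{1}{\left(-98\right) \left(- \frac{1}{50}\right)} = \frac{1}{\frac{49}{25}} = \frac{25}{49} \approx 0.5102$)
$\left(Q - 26729\right) + P = \left(- \frac{12349}{1588} - 26729\right) + \frac{25}{49} = - \frac{42458001}{1588} + \frac{25}{49} = - \frac{2080402349}{77812}$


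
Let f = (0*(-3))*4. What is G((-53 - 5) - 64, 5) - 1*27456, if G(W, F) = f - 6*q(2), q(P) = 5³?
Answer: -28206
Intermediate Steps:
q(P) = 125
f = 0 (f = 0*4 = 0)
G(W, F) = -750 (G(W, F) = 0 - 6*125 = 0 - 750 = -750)
G((-53 - 5) - 64, 5) - 1*27456 = -750 - 1*27456 = -750 - 27456 = -28206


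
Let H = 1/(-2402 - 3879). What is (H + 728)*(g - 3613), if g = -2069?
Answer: -25981325694/6281 ≈ -4.1365e+6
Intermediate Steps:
H = -1/6281 (H = 1/(-6281) = -1/6281 ≈ -0.00015921)
(H + 728)*(g - 3613) = (-1/6281 + 728)*(-2069 - 3613) = (4572567/6281)*(-5682) = -25981325694/6281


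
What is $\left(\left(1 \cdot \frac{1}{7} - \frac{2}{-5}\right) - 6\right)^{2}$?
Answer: $\frac{36481}{1225} \approx 29.78$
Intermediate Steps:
$\left(\left(1 \cdot \frac{1}{7} - \frac{2}{-5}\right) - 6\right)^{2} = \left(\left(1 \cdot \frac{1}{7} - - \frac{2}{5}\right) - 6\right)^{2} = \left(\left(\frac{1}{7} + \frac{2}{5}\right) - 6\right)^{2} = \left(\frac{19}{35} - 6\right)^{2} = \left(- \frac{191}{35}\right)^{2} = \frac{36481}{1225}$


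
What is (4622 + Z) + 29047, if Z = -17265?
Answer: 16404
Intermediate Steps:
(4622 + Z) + 29047 = (4622 - 17265) + 29047 = -12643 + 29047 = 16404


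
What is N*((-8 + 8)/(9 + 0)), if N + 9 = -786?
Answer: 0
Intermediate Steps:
N = -795 (N = -9 - 786 = -795)
N*((-8 + 8)/(9 + 0)) = -795*(-8 + 8)/(9 + 0) = -0/9 = -795*0 = 0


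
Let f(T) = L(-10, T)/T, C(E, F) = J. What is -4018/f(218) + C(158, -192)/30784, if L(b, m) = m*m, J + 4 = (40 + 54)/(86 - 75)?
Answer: -340145083/18455008 ≈ -18.431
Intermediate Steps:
J = 50/11 (J = -4 + (40 + 54)/(86 - 75) = -4 + 94/11 = 50/11 ≈ 4.5455)
C(E, F) = 50/11
L(b, m) = m**2
f(T) = T (f(T) = T**2/T = T)
-4018/f(218) + C(158, -192)/30784 = -4018/218 + (50/11)/30784 = -4018*1/218 + (50/11)*(1/30784) = -2009/109 + 25/169312 = -340145083/18455008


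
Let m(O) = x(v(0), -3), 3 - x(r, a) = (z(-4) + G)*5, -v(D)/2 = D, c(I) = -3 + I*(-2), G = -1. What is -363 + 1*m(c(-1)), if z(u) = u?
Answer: -335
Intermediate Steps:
c(I) = -3 - 2*I
v(D) = -2*D
x(r, a) = 28 (x(r, a) = 3 - (-4 - 1)*5 = 3 - (-5)*5 = 3 - 1*(-25) = 3 + 25 = 28)
m(O) = 28
-363 + 1*m(c(-1)) = -363 + 1*28 = -363 + 28 = -335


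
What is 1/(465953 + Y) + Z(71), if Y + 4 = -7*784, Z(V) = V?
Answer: 32692732/460461 ≈ 71.000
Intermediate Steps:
Y = -5492 (Y = -4 - 7*784 = -4 - 5488 = -5492)
1/(465953 + Y) + Z(71) = 1/(465953 - 5492) + 71 = 1/460461 + 71 = 32692732/460461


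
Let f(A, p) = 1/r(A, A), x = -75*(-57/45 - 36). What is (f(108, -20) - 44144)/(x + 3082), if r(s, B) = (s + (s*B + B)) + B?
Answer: -529198271/70453476 ≈ -7.5113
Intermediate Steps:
r(s, B) = s + 2*B + B*s (r(s, B) = (s + (B*s + B)) + B = (s + (B + B*s)) + B = (B + s + B*s) + B = s + 2*B + B*s)
x = 2795 (x = -75*(-57*1/45 - 36) = -75*(-19/15 - 36) = -75*(-559/15) = 2795)
f(A, p) = 1/(A² + 3*A) (f(A, p) = 1/(A + 2*A + A*A) = 1/(A + 2*A + A²) = 1/(A² + 3*A))
(f(108, -20) - 44144)/(x + 3082) = (1/(108*(3 + 108)) - 44144)/(2795 + 3082) = ((1/108)/111 - 44144)/5877 = ((1/108)*(1/111) - 44144)*(1/5877) = (1/11988 - 44144)*(1/5877) = -529198271/11988*1/5877 = -529198271/70453476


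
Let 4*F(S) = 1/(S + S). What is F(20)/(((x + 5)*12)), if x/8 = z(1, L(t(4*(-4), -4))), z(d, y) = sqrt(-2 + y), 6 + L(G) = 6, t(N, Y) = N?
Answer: 1/58752 - I*sqrt(2)/36720 ≈ 1.7021e-5 - 3.8513e-5*I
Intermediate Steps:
L(G) = 0 (L(G) = -6 + 6 = 0)
F(S) = 1/(8*S) (F(S) = 1/(4*(S + S)) = 1/(4*((2*S))) = (1/(2*S))/4 = 1/(8*S))
x = 8*I*sqrt(2) (x = 8*sqrt(-2 + 0) = 8*sqrt(-2) = 8*(I*sqrt(2)) = 8*I*sqrt(2) ≈ 11.314*I)
F(20)/(((x + 5)*12)) = ((1/8)/20)/(((8*I*sqrt(2) + 5)*12)) = ((1/8)*(1/20))/(((5 + 8*I*sqrt(2))*12)) = 1/(160*(60 + 96*I*sqrt(2)))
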